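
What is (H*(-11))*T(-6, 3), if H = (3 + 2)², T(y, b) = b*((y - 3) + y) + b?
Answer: 11550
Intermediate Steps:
T(y, b) = b + b*(-3 + 2*y) (T(y, b) = b*((-3 + y) + y) + b = b*(-3 + 2*y) + b = b + b*(-3 + 2*y))
H = 25 (H = 5² = 25)
(H*(-11))*T(-6, 3) = (25*(-11))*(2*3*(-1 - 6)) = -550*3*(-7) = -275*(-42) = 11550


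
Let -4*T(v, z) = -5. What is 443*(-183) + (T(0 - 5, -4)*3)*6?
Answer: -162093/2 ≈ -81047.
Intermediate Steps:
T(v, z) = 5/4 (T(v, z) = -¼*(-5) = 5/4)
443*(-183) + (T(0 - 5, -4)*3)*6 = 443*(-183) + ((5/4)*3)*6 = -81069 + (15/4)*6 = -81069 + 45/2 = -162093/2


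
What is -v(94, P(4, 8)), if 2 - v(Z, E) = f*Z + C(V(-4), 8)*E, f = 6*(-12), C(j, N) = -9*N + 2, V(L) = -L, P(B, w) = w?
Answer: -7330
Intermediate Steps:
C(j, N) = 2 - 9*N
f = -72
v(Z, E) = 2 + 70*E + 72*Z (v(Z, E) = 2 - (-72*Z + (2 - 9*8)*E) = 2 - (-72*Z + (2 - 72)*E) = 2 - (-72*Z - 70*E) = 2 + (70*E + 72*Z) = 2 + 70*E + 72*Z)
-v(94, P(4, 8)) = -(2 + 70*8 + 72*94) = -(2 + 560 + 6768) = -1*7330 = -7330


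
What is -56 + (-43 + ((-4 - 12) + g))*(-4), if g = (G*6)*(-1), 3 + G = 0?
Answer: 108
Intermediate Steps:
G = -3 (G = -3 + 0 = -3)
g = 18 (g = -3*6*(-1) = -18*(-1) = 18)
-56 + (-43 + ((-4 - 12) + g))*(-4) = -56 + (-43 + ((-4 - 12) + 18))*(-4) = -56 + (-43 + (-16 + 18))*(-4) = -56 + (-43 + 2)*(-4) = -56 - 41*(-4) = -56 + 164 = 108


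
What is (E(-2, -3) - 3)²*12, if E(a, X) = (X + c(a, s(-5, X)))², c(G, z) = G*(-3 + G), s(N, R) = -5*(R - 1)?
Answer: 25392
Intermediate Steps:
s(N, R) = 5 - 5*R (s(N, R) = -5*(-1 + R) = 5 - 5*R)
E(a, X) = (X + a*(-3 + a))²
(E(-2, -3) - 3)²*12 = ((-3 - 2*(-3 - 2))² - 3)²*12 = ((-3 - 2*(-5))² - 3)²*12 = ((-3 + 10)² - 3)²*12 = (7² - 3)²*12 = (49 - 3)²*12 = 46²*12 = 2116*12 = 25392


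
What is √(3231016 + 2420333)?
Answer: √5651349 ≈ 2377.3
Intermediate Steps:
√(3231016 + 2420333) = √5651349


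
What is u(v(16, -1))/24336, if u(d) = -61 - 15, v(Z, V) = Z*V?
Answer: -19/6084 ≈ -0.0031229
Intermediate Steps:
v(Z, V) = V*Z
u(d) = -76
u(v(16, -1))/24336 = -76/24336 = -76*1/24336 = -19/6084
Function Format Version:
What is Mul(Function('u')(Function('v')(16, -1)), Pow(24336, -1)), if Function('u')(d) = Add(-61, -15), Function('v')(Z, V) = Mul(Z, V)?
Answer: Rational(-19, 6084) ≈ -0.0031229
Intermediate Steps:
Function('v')(Z, V) = Mul(V, Z)
Function('u')(d) = -76
Mul(Function('u')(Function('v')(16, -1)), Pow(24336, -1)) = Mul(-76, Pow(24336, -1)) = Mul(-76, Rational(1, 24336)) = Rational(-19, 6084)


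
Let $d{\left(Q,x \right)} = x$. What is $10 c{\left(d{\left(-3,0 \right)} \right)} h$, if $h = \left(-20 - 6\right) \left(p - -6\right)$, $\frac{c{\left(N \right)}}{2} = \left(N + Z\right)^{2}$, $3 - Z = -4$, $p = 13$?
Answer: $-484120$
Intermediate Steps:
$Z = 7$ ($Z = 3 - -4 = 3 + 4 = 7$)
$c{\left(N \right)} = 2 \left(7 + N\right)^{2}$ ($c{\left(N \right)} = 2 \left(N + 7\right)^{2} = 2 \left(7 + N\right)^{2}$)
$h = -494$ ($h = \left(-20 - 6\right) \left(13 - -6\right) = - 26 \left(13 + 6\right) = \left(-26\right) 19 = -494$)
$10 c{\left(d{\left(-3,0 \right)} \right)} h = 10 \cdot 2 \left(7 + 0\right)^{2} \left(-494\right) = 10 \cdot 2 \cdot 7^{2} \left(-494\right) = 10 \cdot 2 \cdot 49 \left(-494\right) = 10 \cdot 98 \left(-494\right) = 980 \left(-494\right) = -484120$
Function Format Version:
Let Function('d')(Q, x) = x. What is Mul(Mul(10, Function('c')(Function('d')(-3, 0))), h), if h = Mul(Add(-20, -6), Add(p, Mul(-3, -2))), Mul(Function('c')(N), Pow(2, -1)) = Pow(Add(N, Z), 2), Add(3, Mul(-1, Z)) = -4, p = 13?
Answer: -484120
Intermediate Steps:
Z = 7 (Z = Add(3, Mul(-1, -4)) = Add(3, 4) = 7)
Function('c')(N) = Mul(2, Pow(Add(7, N), 2)) (Function('c')(N) = Mul(2, Pow(Add(N, 7), 2)) = Mul(2, Pow(Add(7, N), 2)))
h = -494 (h = Mul(Add(-20, -6), Add(13, Mul(-3, -2))) = Mul(-26, Add(13, 6)) = Mul(-26, 19) = -494)
Mul(Mul(10, Function('c')(Function('d')(-3, 0))), h) = Mul(Mul(10, Mul(2, Pow(Add(7, 0), 2))), -494) = Mul(Mul(10, Mul(2, Pow(7, 2))), -494) = Mul(Mul(10, Mul(2, 49)), -494) = Mul(Mul(10, 98), -494) = Mul(980, -494) = -484120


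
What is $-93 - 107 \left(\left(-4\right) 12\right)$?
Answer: $5043$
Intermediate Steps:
$-93 - 107 \left(\left(-4\right) 12\right) = -93 - -5136 = -93 + 5136 = 5043$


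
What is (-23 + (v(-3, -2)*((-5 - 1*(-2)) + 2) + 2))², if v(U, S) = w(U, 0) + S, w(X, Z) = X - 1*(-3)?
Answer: 361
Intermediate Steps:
w(X, Z) = 3 + X (w(X, Z) = X + 3 = 3 + X)
v(U, S) = 3 + S + U (v(U, S) = (3 + U) + S = 3 + S + U)
(-23 + (v(-3, -2)*((-5 - 1*(-2)) + 2) + 2))² = (-23 + ((3 - 2 - 3)*((-5 - 1*(-2)) + 2) + 2))² = (-23 + (-2*((-5 + 2) + 2) + 2))² = (-23 + (-2*(-3 + 2) + 2))² = (-23 + (-2*(-1) + 2))² = (-23 + (2 + 2))² = (-23 + 4)² = (-19)² = 361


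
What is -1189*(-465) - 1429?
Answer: 551456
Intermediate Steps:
-1189*(-465) - 1429 = 552885 - 1429 = 551456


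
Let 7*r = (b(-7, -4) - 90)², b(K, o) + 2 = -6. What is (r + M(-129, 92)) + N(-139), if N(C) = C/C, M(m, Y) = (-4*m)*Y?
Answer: 48845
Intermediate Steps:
M(m, Y) = -4*Y*m
b(K, o) = -8 (b(K, o) = -2 - 6 = -8)
N(C) = 1
r = 1372 (r = (-8 - 90)²/7 = (⅐)*(-98)² = (⅐)*9604 = 1372)
(r + M(-129, 92)) + N(-139) = (1372 - 4*92*(-129)) + 1 = (1372 + 47472) + 1 = 48844 + 1 = 48845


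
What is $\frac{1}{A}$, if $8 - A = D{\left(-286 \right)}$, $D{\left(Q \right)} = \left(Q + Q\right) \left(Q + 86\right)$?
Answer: $- \frac{1}{114392} \approx -8.7419 \cdot 10^{-6}$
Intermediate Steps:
$D{\left(Q \right)} = 2 Q \left(86 + Q\right)$
$A = -114392$ ($A = 8 - 2 \left(-286\right) \left(86 - 286\right) = 8 - 2 \left(-286\right) \left(-200\right) = 8 - 114400 = -114392$)
$\frac{1}{A} = \frac{1}{-114392} = - \frac{1}{114392}$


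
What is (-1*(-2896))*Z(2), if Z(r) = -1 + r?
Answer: 2896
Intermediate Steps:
(-1*(-2896))*Z(2) = (-1*(-2896))*(-1 + 2) = 2896*1 = 2896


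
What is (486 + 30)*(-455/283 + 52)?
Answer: 7358676/283 ≈ 26002.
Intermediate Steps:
(486 + 30)*(-455/283 + 52) = 516*(-455*1/283 + 52) = 516*(-455/283 + 52) = 516*(14261/283) = 7358676/283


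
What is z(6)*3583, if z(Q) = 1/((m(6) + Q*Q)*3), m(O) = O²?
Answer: 3583/216 ≈ 16.588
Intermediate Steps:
z(Q) = 1/(3*(36 + Q²)) (z(Q) = 1/((6² + Q*Q)*3) = (⅓)/(36 + Q²) = 1/(3*(36 + Q²)))
z(6)*3583 = (1/(3*(36 + 6²)))*3583 = (1/(3*(36 + 36)))*3583 = ((⅓)/72)*3583 = ((⅓)*(1/72))*3583 = (1/216)*3583 = 3583/216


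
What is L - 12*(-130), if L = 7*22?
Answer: 1714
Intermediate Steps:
L = 154
L - 12*(-130) = 154 - 12*(-130) = 154 + 1560 = 1714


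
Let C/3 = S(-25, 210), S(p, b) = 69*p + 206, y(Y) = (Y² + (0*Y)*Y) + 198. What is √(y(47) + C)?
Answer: 5*I*√86 ≈ 46.368*I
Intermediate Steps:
y(Y) = 198 + Y² (y(Y) = (Y² + 0*Y) + 198 = (Y² + 0) + 198 = Y² + 198 = 198 + Y²)
S(p, b) = 206 + 69*p
C = -4557 (C = 3*(206 + 69*(-25)) = 3*(206 - 1725) = 3*(-1519) = -4557)
√(y(47) + C) = √((198 + 47²) - 4557) = √((198 + 2209) - 4557) = √(2407 - 4557) = √(-2150) = 5*I*√86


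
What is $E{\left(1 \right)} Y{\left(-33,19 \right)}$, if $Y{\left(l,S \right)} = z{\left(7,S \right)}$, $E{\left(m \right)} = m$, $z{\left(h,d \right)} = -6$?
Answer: $-6$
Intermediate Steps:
$Y{\left(l,S \right)} = -6$
$E{\left(1 \right)} Y{\left(-33,19 \right)} = 1 \left(-6\right) = -6$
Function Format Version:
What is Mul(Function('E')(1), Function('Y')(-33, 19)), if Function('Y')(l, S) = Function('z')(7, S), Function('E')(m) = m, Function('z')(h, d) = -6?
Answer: -6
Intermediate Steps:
Function('Y')(l, S) = -6
Mul(Function('E')(1), Function('Y')(-33, 19)) = Mul(1, -6) = -6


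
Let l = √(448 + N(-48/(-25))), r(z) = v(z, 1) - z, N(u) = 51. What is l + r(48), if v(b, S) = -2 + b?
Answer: -2 + √499 ≈ 20.338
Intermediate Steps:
r(z) = -2 (r(z) = (-2 + z) - z = -2)
l = √499 (l = √(448 + 51) = √499 ≈ 22.338)
l + r(48) = √499 - 2 = -2 + √499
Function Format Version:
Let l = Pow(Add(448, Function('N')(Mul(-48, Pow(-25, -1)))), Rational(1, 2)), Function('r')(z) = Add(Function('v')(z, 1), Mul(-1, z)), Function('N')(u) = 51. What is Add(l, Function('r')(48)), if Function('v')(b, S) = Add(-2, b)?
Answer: Add(-2, Pow(499, Rational(1, 2))) ≈ 20.338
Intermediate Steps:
Function('r')(z) = -2 (Function('r')(z) = Add(Add(-2, z), Mul(-1, z)) = -2)
l = Pow(499, Rational(1, 2)) (l = Pow(Add(448, 51), Rational(1, 2)) = Pow(499, Rational(1, 2)) ≈ 22.338)
Add(l, Function('r')(48)) = Add(Pow(499, Rational(1, 2)), -2) = Add(-2, Pow(499, Rational(1, 2)))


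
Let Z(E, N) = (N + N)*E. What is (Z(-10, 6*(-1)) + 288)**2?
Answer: 166464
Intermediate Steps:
Z(E, N) = 2*E*N (Z(E, N) = (2*N)*E = 2*E*N)
(Z(-10, 6*(-1)) + 288)**2 = (2*(-10)*(6*(-1)) + 288)**2 = (2*(-10)*(-6) + 288)**2 = (120 + 288)**2 = 408**2 = 166464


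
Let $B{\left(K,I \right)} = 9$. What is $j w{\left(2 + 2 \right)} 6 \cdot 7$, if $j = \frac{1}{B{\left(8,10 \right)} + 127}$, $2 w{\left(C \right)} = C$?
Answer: $\frac{21}{34} \approx 0.61765$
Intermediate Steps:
$w{\left(C \right)} = \frac{C}{2}$
$j = \frac{1}{136}$ ($j = \frac{1}{9 + 127} = \frac{1}{136} \approx 0.0073529$)
$j w{\left(2 + 2 \right)} 6 \cdot 7 = \frac{\frac{2 + 2}{2} \cdot 6 \cdot 7}{136} = \frac{\frac{1}{2} \cdot 4 \cdot 6 \cdot 7}{136} = \frac{2 \cdot 6 \cdot 7}{136} = \frac{12 \cdot 7}{136} = \frac{1}{136} \cdot 84 = \frac{21}{34}$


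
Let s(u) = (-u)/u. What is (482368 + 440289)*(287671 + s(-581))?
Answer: 265420739190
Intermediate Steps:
s(u) = -1
(482368 + 440289)*(287671 + s(-581)) = (482368 + 440289)*(287671 - 1) = 922657*287670 = 265420739190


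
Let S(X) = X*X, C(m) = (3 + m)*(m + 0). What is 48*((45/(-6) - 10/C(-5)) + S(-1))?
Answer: -360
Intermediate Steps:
C(m) = m*(3 + m) (C(m) = (3 + m)*m = m*(3 + m))
S(X) = X²
48*((45/(-6) - 10/C(-5)) + S(-1)) = 48*((45/(-6) - 10*(-1/(5*(3 - 5)))) + (-1)²) = 48*((45*(-⅙) - 10/((-5*(-2)))) + 1) = 48*((-15/2 - 10/10) + 1) = 48*((-15/2 - 10*⅒) + 1) = 48*((-15/2 - 1) + 1) = 48*(-17/2 + 1) = 48*(-15/2) = -360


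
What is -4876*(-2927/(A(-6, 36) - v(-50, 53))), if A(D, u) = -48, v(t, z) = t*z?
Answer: 7136026/1301 ≈ 5485.0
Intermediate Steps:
-4876*(-2927/(A(-6, 36) - v(-50, 53))) = -4876*(-2927/(-48 - (-50)*53)) = -4876*(-2927/(-48 - 1*(-2650))) = -4876*(-2927/(-48 + 2650)) = -4876/(2602*(-1/2927)) = -4876/(-2602/2927) = -4876*(-2927/2602) = 7136026/1301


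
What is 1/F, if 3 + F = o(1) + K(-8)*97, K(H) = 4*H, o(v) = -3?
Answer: -1/3110 ≈ -0.00032154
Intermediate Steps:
F = -3110 (F = -3 + (-3 + (4*(-8))*97) = -3 + (-3 - 32*97) = -3 + (-3 - 3104) = -3 - 3107 = -3110)
1/F = 1/(-3110) = -1/3110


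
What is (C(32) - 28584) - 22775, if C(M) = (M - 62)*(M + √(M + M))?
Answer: -52559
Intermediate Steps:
C(M) = (-62 + M)*(M + √2*√M) (C(M) = (-62 + M)*(M + √(2*M)) = (-62 + M)*(M + √2*√M))
(C(32) - 28584) - 22775 = ((32² - 62*32 + √2*32^(3/2) - 62*√2*√32) - 28584) - 22775 = ((1024 - 1984 + √2*(128*√2) - 62*√2*4*√2) - 28584) - 22775 = ((1024 - 1984 + 256 - 496) - 28584) - 22775 = (-1200 - 28584) - 22775 = -29784 - 22775 = -52559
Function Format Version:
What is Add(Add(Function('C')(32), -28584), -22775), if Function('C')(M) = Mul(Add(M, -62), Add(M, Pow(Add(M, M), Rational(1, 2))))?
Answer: -52559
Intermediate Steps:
Function('C')(M) = Mul(Add(-62, M), Add(M, Mul(Pow(2, Rational(1, 2)), Pow(M, Rational(1, 2))))) (Function('C')(M) = Mul(Add(-62, M), Add(M, Pow(Mul(2, M), Rational(1, 2)))) = Mul(Add(-62, M), Add(M, Mul(Pow(2, Rational(1, 2)), Pow(M, Rational(1, 2))))))
Add(Add(Function('C')(32), -28584), -22775) = Add(Add(Add(Pow(32, 2), Mul(-62, 32), Mul(Pow(2, Rational(1, 2)), Pow(32, Rational(3, 2))), Mul(-62, Pow(2, Rational(1, 2)), Pow(32, Rational(1, 2)))), -28584), -22775) = Add(Add(Add(1024, -1984, Mul(Pow(2, Rational(1, 2)), Mul(128, Pow(2, Rational(1, 2)))), Mul(-62, Pow(2, Rational(1, 2)), Mul(4, Pow(2, Rational(1, 2))))), -28584), -22775) = Add(Add(Add(1024, -1984, 256, -496), -28584), -22775) = Add(Add(-1200, -28584), -22775) = Add(-29784, -22775) = -52559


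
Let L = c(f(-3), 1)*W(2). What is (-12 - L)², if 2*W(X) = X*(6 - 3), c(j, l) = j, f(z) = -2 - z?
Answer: 225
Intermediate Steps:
W(X) = 3*X/2 (W(X) = (X*(6 - 3))/2 = (X*3)/2 = (3*X)/2 = 3*X/2)
L = 3 (L = (-2 - 1*(-3))*((3/2)*2) = (-2 + 3)*3 = 1*3 = 3)
(-12 - L)² = (-12 - 1*3)² = (-12 - 3)² = (-15)² = 225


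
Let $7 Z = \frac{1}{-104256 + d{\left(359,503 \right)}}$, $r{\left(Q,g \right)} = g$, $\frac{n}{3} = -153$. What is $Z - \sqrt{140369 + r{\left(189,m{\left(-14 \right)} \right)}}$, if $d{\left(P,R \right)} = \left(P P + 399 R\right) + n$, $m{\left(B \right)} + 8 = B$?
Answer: $\frac{1}{1574041} - \sqrt{140347} \approx -374.63$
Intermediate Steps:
$n = -459$ ($n = 3 \left(-153\right) = -459$)
$m{\left(B \right)} = -8 + B$
$d{\left(P,R \right)} = -459 + P^{2} + 399 R$ ($d{\left(P,R \right)} = \left(P P + 399 R\right) - 459 = \left(P^{2} + 399 R\right) - 459 = -459 + P^{2} + 399 R$)
$Z = \frac{1}{1574041}$ ($Z = \frac{1}{7 \left(-104256 + \left(-459 + 359^{2} + 399 \cdot 503\right)\right)} = \frac{1}{7 \left(-104256 + \left(-459 + 128881 + 200697\right)\right)} = \frac{1}{7 \left(-104256 + 329119\right)} = \frac{1}{7 \cdot 224863} = \frac{1}{7} \cdot \frac{1}{224863} = \frac{1}{1574041} \approx 6.3531 \cdot 10^{-7}$)
$Z - \sqrt{140369 + r{\left(189,m{\left(-14 \right)} \right)}} = \frac{1}{1574041} - \sqrt{140369 - 22} = \frac{1}{1574041} - \sqrt{140347}$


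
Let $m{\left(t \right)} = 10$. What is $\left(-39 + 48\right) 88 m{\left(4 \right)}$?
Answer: $7920$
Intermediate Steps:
$\left(-39 + 48\right) 88 m{\left(4 \right)} = \left(-39 + 48\right) 88 \cdot 10 = 9 \cdot 88 \cdot 10 = 792 \cdot 10 = 7920$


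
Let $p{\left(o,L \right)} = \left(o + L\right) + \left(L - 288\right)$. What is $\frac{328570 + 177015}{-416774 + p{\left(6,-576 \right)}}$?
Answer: $- \frac{505585}{418208} \approx -1.2089$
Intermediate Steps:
$p{\left(o,L \right)} = -288 + o + 2 L$ ($p{\left(o,L \right)} = \left(L + o\right) + \left(-288 + L\right) = -288 + o + 2 L$)
$\frac{328570 + 177015}{-416774 + p{\left(6,-576 \right)}} = \frac{328570 + 177015}{-416774 + \left(-288 + 6 + 2 \left(-576\right)\right)} = \frac{505585}{-416774 - 1434} = \frac{505585}{-418208} = 505585 \left(- \frac{1}{418208}\right) = - \frac{505585}{418208}$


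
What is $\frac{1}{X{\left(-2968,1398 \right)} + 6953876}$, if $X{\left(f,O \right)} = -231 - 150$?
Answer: $\frac{1}{6953495} \approx 1.4381 \cdot 10^{-7}$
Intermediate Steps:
$X{\left(f,O \right)} = -381$
$\frac{1}{X{\left(-2968,1398 \right)} + 6953876} = \frac{1}{-381 + 6953876} = \frac{1}{6953495}$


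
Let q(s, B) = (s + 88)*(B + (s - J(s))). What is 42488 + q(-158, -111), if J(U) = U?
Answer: 50258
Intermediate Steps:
q(s, B) = B*(88 + s) (q(s, B) = (s + 88)*(B + (s - s)) = (88 + s)*(B + 0) = (88 + s)*B = B*(88 + s))
42488 + q(-158, -111) = 42488 - 111*(88 - 158) = 42488 - 111*(-70) = 42488 + 7770 = 50258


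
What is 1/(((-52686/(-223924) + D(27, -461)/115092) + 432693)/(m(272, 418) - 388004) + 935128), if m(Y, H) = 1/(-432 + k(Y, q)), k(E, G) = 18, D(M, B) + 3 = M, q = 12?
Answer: 1249948152599863/1168860122130664156735 ≈ 1.0694e-6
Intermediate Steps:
D(M, B) = -3 + M
m(Y, H) = -1/414 (m(Y, H) = 1/(-432 + 18) = 1/(-414) = -1/414)
1/(((-52686/(-223924) + D(27, -461)/115092) + 432693)/(m(272, 418) - 388004) + 935128) = 1/(((-52686/(-223924) + (-3 + 27)/115092) + 432693)/(-1/414 - 388004) + 935128) = 1/(((-52686*(-1/223924) + 24*(1/115092)) + 432693)/(-160633657/414) + 935128) = 1/(((26343/111962 + 2/9591) + 432693)*(-414/160633657) + 935128) = 1/((252879637/1073827542 + 432693)*(-414/160633657) + 935128) = 1/((464637913510243/1073827542)*(-414/160633657) + 935128) = 1/(-1393913740530729/1249948152599863 + 935128) = 1/(1168860122130664156735/1249948152599863) = 1249948152599863/1168860122130664156735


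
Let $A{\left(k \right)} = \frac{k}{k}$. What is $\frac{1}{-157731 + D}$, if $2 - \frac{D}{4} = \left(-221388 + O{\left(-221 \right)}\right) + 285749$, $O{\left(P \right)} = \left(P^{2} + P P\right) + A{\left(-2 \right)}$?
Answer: $- \frac{1}{805899} \approx -1.2409 \cdot 10^{-6}$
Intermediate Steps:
$A{\left(k \right)} = 1$
$O{\left(P \right)} = 1 + 2 P^{2}$ ($O{\left(P \right)} = \left(P^{2} + P P\right) + 1 = \left(P^{2} + P^{2}\right) + 1 = 2 P^{2} + 1 = 1 + 2 P^{2}$)
$D = -648168$ ($D = 8 - 4 \left(\left(-221388 + \left(1 + 2 \left(-221\right)^{2}\right)\right) + 285749\right) = 8 - 4 \left(\left(-221388 + \left(1 + 2 \cdot 48841\right)\right) + 285749\right) = 8 - 4 \left(\left(-221388 + \left(1 + 97682\right)\right) + 285749\right) = 8 - 4 \left(\left(-221388 + 97683\right) + 285749\right) = 8 - 4 \left(-123705 + 285749\right) = 8 - 648176 = -648168$)
$\frac{1}{-157731 + D} = \frac{1}{-157731 - 648168} = \frac{1}{-805899} = - \frac{1}{805899}$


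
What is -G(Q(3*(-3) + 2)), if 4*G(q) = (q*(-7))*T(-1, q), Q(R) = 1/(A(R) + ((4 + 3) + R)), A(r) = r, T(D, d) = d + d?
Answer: 1/14 ≈ 0.071429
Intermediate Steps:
T(D, d) = 2*d
Q(R) = 1/(7 + 2*R) (Q(R) = 1/(R + ((4 + 3) + R)) = 1/(R + (7 + R)) = 1/(7 + 2*R))
G(q) = -7*q²/2 (G(q) = ((q*(-7))*(2*q))/4 = ((-7*q)*(2*q))/4 = (-14*q²)/4 = -7*q²/2)
-G(Q(3*(-3) + 2)) = -(-7)*(1/(7 + 2*(3*(-3) + 2)))²/2 = -(-7)*(1/(7 + 2*(-9 + 2)))²/2 = -(-7)*(1/(7 + 2*(-7)))²/2 = -(-7)*(1/(7 - 14))²/2 = -(-7)*(1/(-7))²/2 = -(-7)*(-⅐)²/2 = -(-7)/(2*49) = -1*(-1/14) = 1/14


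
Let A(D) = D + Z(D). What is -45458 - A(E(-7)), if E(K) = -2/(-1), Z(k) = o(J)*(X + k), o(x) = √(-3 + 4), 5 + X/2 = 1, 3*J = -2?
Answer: -45454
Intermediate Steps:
J = -⅔ (J = (⅓)*(-2) = -⅔ ≈ -0.66667)
X = -8 (X = -10 + 2*1 = -10 + 2 = -8)
o(x) = 1 (o(x) = √1 = 1)
Z(k) = -8 + k (Z(k) = 1*(-8 + k) = -8 + k)
E(K) = 2 (E(K) = -2*(-1) = 2)
A(D) = -8 + 2*D (A(D) = D + (-8 + D) = -8 + 2*D)
-45458 - A(E(-7)) = -45458 - (-8 + 2*2) = -45458 - (-8 + 4) = -45458 - 1*(-4) = -45458 + 4 = -45454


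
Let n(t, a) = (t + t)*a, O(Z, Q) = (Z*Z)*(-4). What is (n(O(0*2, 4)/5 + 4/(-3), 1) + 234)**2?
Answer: 481636/9 ≈ 53515.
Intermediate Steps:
O(Z, Q) = -4*Z**2 (O(Z, Q) = Z**2*(-4) = -4*Z**2)
n(t, a) = 2*a*t (n(t, a) = (2*t)*a = 2*a*t)
(n(O(0*2, 4)/5 + 4/(-3), 1) + 234)**2 = (2*1*(-4*(0*2)**2/5 + 4/(-3)) + 234)**2 = (2*1*(-4*0**2*(1/5) + 4*(-1/3)) + 234)**2 = (2*1*(-4*0*(1/5) - 4/3) + 234)**2 = (2*1*(0*(1/5) - 4/3) + 234)**2 = (2*1*(0 - 4/3) + 234)**2 = (2*1*(-4/3) + 234)**2 = (-8/3 + 234)**2 = (694/3)**2 = 481636/9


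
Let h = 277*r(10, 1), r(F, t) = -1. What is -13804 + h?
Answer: -14081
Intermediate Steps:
h = -277 (h = 277*(-1) = -277)
-13804 + h = -13804 - 277 = -14081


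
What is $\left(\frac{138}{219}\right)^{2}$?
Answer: $\frac{2116}{5329} \approx 0.39707$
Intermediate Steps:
$\left(\frac{138}{219}\right)^{2} = \left(138 \cdot \frac{1}{219}\right)^{2} = \left(\frac{46}{73}\right)^{2} = \frac{2116}{5329}$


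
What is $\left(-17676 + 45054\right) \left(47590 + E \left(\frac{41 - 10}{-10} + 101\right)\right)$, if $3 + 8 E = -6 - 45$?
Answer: $\frac{25696539063}{20} \approx 1.2848 \cdot 10^{9}$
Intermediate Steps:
$E = - \frac{27}{4}$ ($E = - \frac{3}{8} + \frac{-6 - 45}{8} = - \frac{3}{8} + \frac{1}{8} \left(-51\right) = - \frac{3}{8} - \frac{51}{8} = - \frac{27}{4} \approx -6.75$)
$\left(-17676 + 45054\right) \left(47590 + E \left(\frac{41 - 10}{-10} + 101\right)\right) = \left(-17676 + 45054\right) \left(47590 - \frac{27 \left(\frac{41 - 10}{-10} + 101\right)}{4}\right) = 27378 \left(47590 - \frac{27 \left(31 \left(- \frac{1}{10}\right) + 101\right)}{4}\right) = 27378 \left(47590 - \frac{27 \left(- \frac{31}{10} + 101\right)}{4}\right) = 27378 \left(47590 - \frac{26433}{40}\right) = 27378 \cdot \frac{1877167}{40} = \frac{25696539063}{20}$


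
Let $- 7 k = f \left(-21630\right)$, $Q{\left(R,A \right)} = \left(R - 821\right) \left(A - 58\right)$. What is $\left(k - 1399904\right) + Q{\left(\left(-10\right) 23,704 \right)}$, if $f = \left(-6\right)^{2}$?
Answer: $-1967610$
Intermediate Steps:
$f = 36$
$Q{\left(R,A \right)} = \left(-821 + R\right) \left(-58 + A\right)$
$k = 111240$ ($k = - \frac{36 \left(-21630\right)}{7} = \left(- \frac{1}{7}\right) \left(-778680\right) = 111240$)
$\left(k - 1399904\right) + Q{\left(\left(-10\right) 23,704 \right)} = \left(111240 - 1399904\right) + \left(47618 - 577984 - 58 \left(\left(-10\right) 23\right) + 704 \left(\left(-10\right) 23\right)\right) = -1288664 + \left(47618 - 577984 - -13340 + 704 \left(-230\right)\right) = -1288664 + \left(47618 - 577984 + 13340 - 161920\right) = -1288664 - 678946 = -1967610$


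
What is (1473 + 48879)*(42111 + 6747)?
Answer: 2460098016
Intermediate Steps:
(1473 + 48879)*(42111 + 6747) = 50352*48858 = 2460098016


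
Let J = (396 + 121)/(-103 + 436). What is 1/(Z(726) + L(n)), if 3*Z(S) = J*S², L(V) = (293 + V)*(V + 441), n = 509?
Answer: 111/114848488 ≈ 9.6649e-7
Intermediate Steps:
J = 517/333 ≈ 1.5526
L(V) = (293 + V)*(441 + V)
Z(S) = 517*S²/999 (Z(S) = (517*S²/333)/3 = 517*S²/999)
1/(Z(726) + L(n)) = 1/((517/999)*726² + (129213 + 509² + 734*509)) = 1/((517/999)*527076 + (129213 + 259081 + 373606)) = 1/(30277588/111 + 761900) = 1/(114848488/111) = 111/114848488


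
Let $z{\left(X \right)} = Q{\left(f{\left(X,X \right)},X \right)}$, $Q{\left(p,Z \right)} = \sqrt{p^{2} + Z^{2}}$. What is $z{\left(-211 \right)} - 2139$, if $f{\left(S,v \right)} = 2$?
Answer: $-2139 + 5 \sqrt{1781} \approx -1928.0$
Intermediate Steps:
$Q{\left(p,Z \right)} = \sqrt{Z^{2} + p^{2}}$
$z{\left(X \right)} = \sqrt{4 + X^{2}}$ ($z{\left(X \right)} = \sqrt{X^{2} + 2^{2}} = \sqrt{X^{2} + 4} = \sqrt{4 + X^{2}}$)
$z{\left(-211 \right)} - 2139 = \sqrt{4 + \left(-211\right)^{2}} - 2139 = \sqrt{4 + 44521} - 2139 = \sqrt{44525} - 2139 = 5 \sqrt{1781} - 2139 = -2139 + 5 \sqrt{1781}$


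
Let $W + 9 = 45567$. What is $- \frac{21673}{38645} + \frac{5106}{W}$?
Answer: $- \frac{131676194}{293431485} \approx -0.44875$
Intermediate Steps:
$W = 45558$ ($W = -9 + 45567 = 45558$)
$- \frac{21673}{38645} + \frac{5106}{W} = - \frac{21673}{38645} + \frac{5106}{45558} = \left(-21673\right) \frac{1}{38645} + 5106 \cdot \frac{1}{45558} = - \frac{21673}{38645} + \frac{851}{7593} = - \frac{131676194}{293431485}$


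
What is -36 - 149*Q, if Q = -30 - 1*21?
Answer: 7563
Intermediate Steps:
Q = -51 (Q = -30 - 21 = -51)
-36 - 149*Q = -36 - 149*(-51) = -36 + 7599 = 7563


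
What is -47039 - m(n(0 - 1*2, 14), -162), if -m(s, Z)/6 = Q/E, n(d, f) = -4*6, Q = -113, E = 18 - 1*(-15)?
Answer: -517655/11 ≈ -47060.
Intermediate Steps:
E = 33 (E = 18 + 15 = 33)
n(d, f) = -24
m(s, Z) = 226/11 (m(s, Z) = -(-678)/33 = -6*(-113/33) = 226/11)
-47039 - m(n(0 - 1*2, 14), -162) = -47039 - 1*226/11 = -47039 - 226/11 = -517655/11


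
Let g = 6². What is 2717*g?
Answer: 97812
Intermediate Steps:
g = 36
2717*g = 2717*36 = 97812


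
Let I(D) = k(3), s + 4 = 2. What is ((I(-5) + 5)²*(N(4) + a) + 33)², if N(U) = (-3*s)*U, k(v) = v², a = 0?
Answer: 22439169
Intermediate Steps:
s = -2 (s = -4 + 2 = -2)
N(U) = 6*U (N(U) = (-3*(-2))*U = 6*U)
I(D) = 9 (I(D) = 3² = 9)
((I(-5) + 5)²*(N(4) + a) + 33)² = ((9 + 5)²*(6*4 + 0) + 33)² = (14²*(24 + 0) + 33)² = (196*24 + 33)² = (4704 + 33)² = 4737² = 22439169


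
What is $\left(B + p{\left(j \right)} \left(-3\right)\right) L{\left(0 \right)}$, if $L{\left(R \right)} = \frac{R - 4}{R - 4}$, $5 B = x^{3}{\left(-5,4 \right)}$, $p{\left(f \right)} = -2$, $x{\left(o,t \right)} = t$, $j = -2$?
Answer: $\frac{94}{5} \approx 18.8$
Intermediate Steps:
$B = \frac{64}{5}$ ($B = \frac{4^{3}}{5} = \frac{1}{5} \cdot 64 = \frac{64}{5} \approx 12.8$)
$L{\left(R \right)} = 1$ ($L{\left(R \right)} = \frac{-4 + R}{-4 + R} = 1$)
$\left(B + p{\left(j \right)} \left(-3\right)\right) L{\left(0 \right)} = \left(\frac{64}{5} - -6\right) 1 = \left(\frac{64}{5} + 6\right) 1 = \frac{94}{5} \cdot 1 = \frac{94}{5}$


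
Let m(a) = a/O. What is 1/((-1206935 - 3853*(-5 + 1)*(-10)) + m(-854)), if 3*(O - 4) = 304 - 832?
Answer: -86/117050303 ≈ -7.3473e-7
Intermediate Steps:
O = -172 (O = 4 + (304 - 832)/3 = 4 + (⅓)*(-528) = 4 - 176 = -172)
m(a) = -a/172 (m(a) = a/(-172) = a*(-1/172) = -a/172)
1/((-1206935 - 3853*(-5 + 1)*(-10)) + m(-854)) = 1/((-1206935 - 3853*(-5 + 1)*(-10)) - 1/172*(-854)) = 1/((-1206935 - (-15412)*(-10)) + 427/86) = 1/((-1206935 - 3853*40) + 427/86) = 1/((-1206935 - 154120) + 427/86) = 1/(-1361055 + 427/86) = 1/(-117050303/86) = -86/117050303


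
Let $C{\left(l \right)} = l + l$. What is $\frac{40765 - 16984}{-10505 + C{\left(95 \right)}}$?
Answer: $- \frac{23781}{10315} \approx -2.3055$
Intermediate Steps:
$C{\left(l \right)} = 2 l$
$\frac{40765 - 16984}{-10505 + C{\left(95 \right)}} = \frac{40765 - 16984}{-10505 + 2 \cdot 95} = \frac{23781}{-10505 + 190} = \frac{23781}{-10315} = 23781 \left(- \frac{1}{10315}\right) = - \frac{23781}{10315}$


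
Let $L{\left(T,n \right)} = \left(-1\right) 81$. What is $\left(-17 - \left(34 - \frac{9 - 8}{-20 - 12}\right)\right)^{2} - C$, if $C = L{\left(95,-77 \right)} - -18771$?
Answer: $- \frac{16471871}{1024} \approx -16086.0$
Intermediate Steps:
$L{\left(T,n \right)} = -81$
$C = 18690$ ($C = -81 - -18771 = -81 + 18771 = 18690$)
$\left(-17 - \left(34 - \frac{9 - 8}{-20 - 12}\right)\right)^{2} - C = \left(-17 - \left(34 - \frac{9 - 8}{-20 - 12}\right)\right)^{2} - 18690 = \left(-17 - \left(34 - \frac{1}{-32}\right)\right)^{2} - 18690 = \left(-17 + \left(-34 + 1 \left(- \frac{1}{32}\right)\right)\right)^{2} - 18690 = \left(-17 - \frac{1089}{32}\right)^{2} - 18690 = \left(- \frac{1633}{32}\right)^{2} - 18690 = \frac{2666689}{1024} - 18690 = - \frac{16471871}{1024}$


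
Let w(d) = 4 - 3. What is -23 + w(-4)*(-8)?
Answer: -31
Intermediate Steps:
w(d) = 1
-23 + w(-4)*(-8) = -23 + 1*(-8) = -23 - 8 = -31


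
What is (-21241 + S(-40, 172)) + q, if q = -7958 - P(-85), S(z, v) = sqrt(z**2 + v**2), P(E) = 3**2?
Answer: -29208 + 4*sqrt(1949) ≈ -29031.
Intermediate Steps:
P(E) = 9
S(z, v) = sqrt(v**2 + z**2)
q = -7967 (q = -7958 - 1*9 = -7958 - 9 = -7967)
(-21241 + S(-40, 172)) + q = (-21241 + sqrt(172**2 + (-40)**2)) - 7967 = (-21241 + sqrt(29584 + 1600)) - 7967 = (-21241 + sqrt(31184)) - 7967 = (-21241 + 4*sqrt(1949)) - 7967 = -29208 + 4*sqrt(1949)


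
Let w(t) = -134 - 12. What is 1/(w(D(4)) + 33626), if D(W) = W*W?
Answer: 1/33480 ≈ 2.9869e-5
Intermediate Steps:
D(W) = W**2
w(t) = -146
1/(w(D(4)) + 33626) = 1/(-146 + 33626) = 1/33480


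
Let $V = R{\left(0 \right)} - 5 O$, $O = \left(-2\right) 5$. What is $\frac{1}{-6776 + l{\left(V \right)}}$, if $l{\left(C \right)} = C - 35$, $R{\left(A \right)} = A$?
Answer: $- \frac{1}{6761} \approx -0.00014791$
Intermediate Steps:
$O = -10$
$V = 50$ ($V = 0 - -50 = 0 + 50 = 50$)
$l{\left(C \right)} = -35 + C$
$\frac{1}{-6776 + l{\left(V \right)}} = \frac{1}{-6776 + \left(-35 + 50\right)} = \frac{1}{-6776 + 15} = \frac{1}{-6761} = - \frac{1}{6761}$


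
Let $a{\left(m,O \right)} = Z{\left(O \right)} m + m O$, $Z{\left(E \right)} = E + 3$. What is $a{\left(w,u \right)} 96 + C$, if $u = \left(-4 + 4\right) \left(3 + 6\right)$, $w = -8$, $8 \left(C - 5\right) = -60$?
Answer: $- \frac{4613}{2} \approx -2306.5$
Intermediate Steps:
$C = - \frac{5}{2}$ ($C = 5 + \frac{1}{8} \left(-60\right) = 5 - \frac{15}{2} = - \frac{5}{2} \approx -2.5$)
$Z{\left(E \right)} = 3 + E$
$u = 0$ ($u = 0 \cdot 9 = 0$)
$a{\left(m,O \right)} = O m + m \left(3 + O\right)$ ($a{\left(m,O \right)} = \left(3 + O\right) m + m O = m \left(3 + O\right) + O m = O m + m \left(3 + O\right)$)
$a{\left(w,u \right)} 96 + C = - 8 \left(3 + 2 \cdot 0\right) 96 - \frac{5}{2} = - 8 \left(3 + 0\right) 96 - \frac{5}{2} = \left(-8\right) 3 \cdot 96 - \frac{5}{2} = \left(-24\right) 96 - \frac{5}{2} = -2304 - \frac{5}{2} = - \frac{4613}{2}$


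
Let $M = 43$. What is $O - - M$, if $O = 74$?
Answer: $117$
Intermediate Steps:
$O - - M = 74 - \left(-1\right) 43 = 74 - -43 = 74 + 43 = 117$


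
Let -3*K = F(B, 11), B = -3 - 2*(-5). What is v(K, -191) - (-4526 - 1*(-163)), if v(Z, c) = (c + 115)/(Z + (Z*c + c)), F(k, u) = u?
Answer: 6618443/1517 ≈ 4362.9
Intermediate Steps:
B = 7 (B = -3 + 10 = 7)
K = -11/3 (K = -⅓*11 = -11/3 ≈ -3.6667)
v(Z, c) = (115 + c)/(Z + c + Z*c) (v(Z, c) = (115 + c)/(Z + (c + Z*c)) = (115 + c)/(Z + c + Z*c))
v(K, -191) - (-4526 - 1*(-163)) = (115 - 191)/(-11/3 - 191 - 11/3*(-191)) - (-4526 - 1*(-163)) = -76/(-11/3 - 191 + 2101/3) - (-4526 + 163) = -76/(1517/3) - 1*(-4363) = (3/1517)*(-76) + 4363 = -228/1517 + 4363 = 6618443/1517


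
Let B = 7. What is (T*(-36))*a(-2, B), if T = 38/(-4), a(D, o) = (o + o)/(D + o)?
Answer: 4788/5 ≈ 957.60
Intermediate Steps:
a(D, o) = 2*o/(D + o) (a(D, o) = (2*o)/(D + o) = 2*o/(D + o))
T = -19/2 (T = 38*(-1/4) = -19/2 ≈ -9.5000)
(T*(-36))*a(-2, B) = (-19/2*(-36))*(2*7/(-2 + 7)) = 342*(2*7/5) = 342*(2*7*(1/5)) = 342*(14/5) = 4788/5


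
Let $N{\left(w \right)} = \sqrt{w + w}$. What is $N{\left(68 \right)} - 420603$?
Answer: $-420603 + 2 \sqrt{34} \approx -4.2059 \cdot 10^{5}$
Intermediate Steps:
$N{\left(w \right)} = \sqrt{2} \sqrt{w}$ ($N{\left(w \right)} = \sqrt{2 w} = \sqrt{2} \sqrt{w}$)
$N{\left(68 \right)} - 420603 = \sqrt{2} \sqrt{68} - 420603 = \sqrt{2} \cdot 2 \sqrt{17} - 420603 = 2 \sqrt{34} - 420603 = -420603 + 2 \sqrt{34}$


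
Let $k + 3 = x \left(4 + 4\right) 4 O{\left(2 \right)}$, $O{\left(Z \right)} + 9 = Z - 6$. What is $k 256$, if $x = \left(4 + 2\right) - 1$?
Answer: $-533248$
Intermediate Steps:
$O{\left(Z \right)} = -15 + Z$ ($O{\left(Z \right)} = -9 + \left(Z - 6\right) = -9 + \left(-6 + Z\right) = -15 + Z$)
$x = 5$ ($x = 6 - 1 = 5$)
$k = -2083$ ($k = -3 + 5 \left(4 + 4\right) 4 \left(-15 + 2\right) = -3 + 5 \cdot 8 \cdot 4 \left(-13\right) = -3 + 5 \cdot 32 \left(-13\right) = -3 + 160 \left(-13\right) = -3 - 2080 = -2083$)
$k 256 = \left(-2083\right) 256 = -533248$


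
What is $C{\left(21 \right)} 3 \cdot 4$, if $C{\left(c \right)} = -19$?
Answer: $-228$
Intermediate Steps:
$C{\left(21 \right)} 3 \cdot 4 = - 19 \cdot 3 \cdot 4 = \left(-19\right) 12 = -228$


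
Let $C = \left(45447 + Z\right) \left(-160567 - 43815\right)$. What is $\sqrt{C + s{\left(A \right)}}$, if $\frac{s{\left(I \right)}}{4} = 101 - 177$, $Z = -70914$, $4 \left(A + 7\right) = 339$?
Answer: $7 \sqrt{106224410} \approx 72146.0$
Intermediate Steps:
$A = \frac{311}{4}$ ($A = -7 + \frac{1}{4} \cdot 339 = -7 + \frac{339}{4} = \frac{311}{4} \approx 77.75$)
$C = 5204996394$ ($C = \left(45447 - 70914\right) \left(-160567 - 43815\right) = \left(-25467\right) \left(-204382\right) = 5204996394$)
$s{\left(I \right)} = -304$ ($s{\left(I \right)} = 4 \left(101 - 177\right) = 4 \left(-76\right) = -304$)
$\sqrt{C + s{\left(A \right)}} = \sqrt{5204996394 - 304} = \sqrt{5204996090} = 7 \sqrt{106224410}$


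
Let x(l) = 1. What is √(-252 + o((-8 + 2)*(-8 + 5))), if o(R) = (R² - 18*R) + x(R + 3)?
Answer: I*√251 ≈ 15.843*I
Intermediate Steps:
o(R) = 1 + R² - 18*R (o(R) = (R² - 18*R) + 1 = 1 + R² - 18*R)
√(-252 + o((-8 + 2)*(-8 + 5))) = √(-252 + (1 + ((-8 + 2)*(-8 + 5))² - 18*(-8 + 2)*(-8 + 5))) = √(-252 + (1 + (-6*(-3))² - (-108)*(-3))) = √(-252 + (1 + 18² - 18*18)) = √(-252 + (1 + 324 - 324)) = √(-252 + 1) = √(-251) = I*√251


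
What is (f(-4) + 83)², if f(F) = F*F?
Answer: 9801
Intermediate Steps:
f(F) = F²
(f(-4) + 83)² = ((-4)² + 83)² = (16 + 83)² = 99² = 9801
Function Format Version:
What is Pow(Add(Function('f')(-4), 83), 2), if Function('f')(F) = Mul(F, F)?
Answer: 9801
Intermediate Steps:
Function('f')(F) = Pow(F, 2)
Pow(Add(Function('f')(-4), 83), 2) = Pow(Add(Pow(-4, 2), 83), 2) = Pow(Add(16, 83), 2) = Pow(99, 2) = 9801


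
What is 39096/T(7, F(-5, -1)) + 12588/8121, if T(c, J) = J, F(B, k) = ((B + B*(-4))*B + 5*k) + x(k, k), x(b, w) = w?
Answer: -3907148/8121 ≈ -481.12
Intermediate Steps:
F(B, k) = -3*B**2 + 6*k (F(B, k) = ((B + B*(-4))*B + 5*k) + k = ((B - 4*B)*B + 5*k) + k = ((-3*B)*B + 5*k) + k = (-3*B**2 + 5*k) + k = -3*B**2 + 6*k)
39096/T(7, F(-5, -1)) + 12588/8121 = 39096/(-3*(-5)**2 + 6*(-1)) + 12588/8121 = 39096/(-3*25 - 6) + 12588*(1/8121) = 39096/(-75 - 6) + 4196/2707 = 39096/(-81) + 4196/2707 = 39096*(-1/81) + 4196/2707 = -1448/3 + 4196/2707 = -3907148/8121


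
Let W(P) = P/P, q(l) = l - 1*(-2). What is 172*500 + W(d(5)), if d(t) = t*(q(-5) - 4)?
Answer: 86001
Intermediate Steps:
q(l) = 2 + l (q(l) = l + 2 = 2 + l)
d(t) = -7*t (d(t) = t*((2 - 5) - 4) = t*(-3 - 4) = t*(-7) = -7*t)
W(P) = 1
172*500 + W(d(5)) = 172*500 + 1 = 86000 + 1 = 86001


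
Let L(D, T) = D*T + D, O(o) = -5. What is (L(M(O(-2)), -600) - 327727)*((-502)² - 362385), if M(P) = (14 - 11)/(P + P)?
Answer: 361549985213/10 ≈ 3.6155e+10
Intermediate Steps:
M(P) = 3/(2*P) (M(P) = 3/((2*P)) = 3*(1/(2*P)) = 3/(2*P))
L(D, T) = D + D*T
(L(M(O(-2)), -600) - 327727)*((-502)² - 362385) = (((3/2)/(-5))*(1 - 600) - 327727)*((-502)² - 362385) = (((3/2)*(-⅕))*(-599) - 327727)*(252004 - 362385) = (-3/10*(-599) - 327727)*(-110381) = (1797/10 - 327727)*(-110381) = -3275473/10*(-110381) = 361549985213/10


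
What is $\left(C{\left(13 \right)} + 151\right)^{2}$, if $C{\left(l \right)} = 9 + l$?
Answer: $29929$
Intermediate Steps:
$\left(C{\left(13 \right)} + 151\right)^{2} = \left(\left(9 + 13\right) + 151\right)^{2} = \left(22 + 151\right)^{2} = 173^{2} = 29929$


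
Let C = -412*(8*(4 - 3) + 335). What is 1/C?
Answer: -1/141316 ≈ -7.0763e-6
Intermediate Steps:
C = -141316 (C = -412*(8*1 + 335) = -412*(8 + 335) = -412*343 = -141316)
1/C = 1/(-141316) = -1/141316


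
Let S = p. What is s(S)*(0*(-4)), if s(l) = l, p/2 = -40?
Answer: 0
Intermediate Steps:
p = -80 (p = 2*(-40) = -80)
S = -80
s(S)*(0*(-4)) = -0*(-4) = -80*0 = 0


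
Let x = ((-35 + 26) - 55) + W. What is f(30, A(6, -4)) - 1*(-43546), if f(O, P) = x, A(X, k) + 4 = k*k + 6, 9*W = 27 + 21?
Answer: 130462/3 ≈ 43487.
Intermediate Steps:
W = 16/3 (W = (27 + 21)/9 = (1/9)*48 = 16/3 ≈ 5.3333)
A(X, k) = 2 + k**2 (A(X, k) = -4 + (k*k + 6) = -4 + (k**2 + 6) = -4 + (6 + k**2) = 2 + k**2)
x = -176/3 (x = ((-35 + 26) - 55) + 16/3 = (-9 - 55) + 16/3 = -64 + 16/3 = -176/3 ≈ -58.667)
f(O, P) = -176/3
f(30, A(6, -4)) - 1*(-43546) = -176/3 - 1*(-43546) = -176/3 + 43546 = 130462/3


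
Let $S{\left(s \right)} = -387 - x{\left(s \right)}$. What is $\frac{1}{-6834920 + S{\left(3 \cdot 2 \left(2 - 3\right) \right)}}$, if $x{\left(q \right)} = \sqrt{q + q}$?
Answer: $\frac{i}{- 6835307 i + 2 \sqrt{3}} \approx -1.463 \cdot 10^{-7} + 7.4144 \cdot 10^{-14} i$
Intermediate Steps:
$x{\left(q \right)} = \sqrt{2} \sqrt{q}$ ($x{\left(q \right)} = \sqrt{2 q} = \sqrt{2} \sqrt{q}$)
$S{\left(s \right)} = -387 - \sqrt{2} \sqrt{s}$
$\frac{1}{-6834920 + S{\left(3 \cdot 2 \left(2 - 3\right) \right)}} = \frac{1}{-6834920 - \left(387 + \sqrt{2} \sqrt{3 \cdot 2 \left(2 - 3\right)}\right)} = \frac{1}{-6834920 - \left(387 + \sqrt{2} \sqrt{3 \cdot 2 \left(-1\right)}\right)} = \frac{1}{-6834920 - \left(387 + \sqrt{2} \sqrt{3 \left(-2\right)}\right)} = \frac{1}{-6834920 - \left(387 + \sqrt{2} \sqrt{-6}\right)} = \frac{1}{-6834920 - \left(387 + \sqrt{2} i \sqrt{6}\right)} = \frac{1}{-6834920 - \left(387 + 2 i \sqrt{3}\right)} = \frac{1}{-6835307 - 2 i \sqrt{3}}$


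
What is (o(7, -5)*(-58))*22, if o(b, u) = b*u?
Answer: 44660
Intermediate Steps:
(o(7, -5)*(-58))*22 = ((7*(-5))*(-58))*22 = -35*(-58)*22 = 2030*22 = 44660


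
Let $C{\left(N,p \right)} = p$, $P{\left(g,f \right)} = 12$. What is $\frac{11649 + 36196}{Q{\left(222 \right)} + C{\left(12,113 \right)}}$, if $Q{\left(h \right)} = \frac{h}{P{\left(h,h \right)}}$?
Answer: $\frac{95690}{263} \approx 363.84$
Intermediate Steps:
$Q{\left(h \right)} = \frac{h}{12}$
$\frac{11649 + 36196}{Q{\left(222 \right)} + C{\left(12,113 \right)}} = \frac{11649 + 36196}{\frac{1}{12} \cdot 222 + 113} = \frac{47845}{\frac{37}{2} + 113} = \frac{47845}{\frac{263}{2}} = 47845 \cdot \frac{2}{263} = \frac{95690}{263}$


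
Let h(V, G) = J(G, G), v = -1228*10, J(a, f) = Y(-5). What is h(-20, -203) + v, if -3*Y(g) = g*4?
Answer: -36820/3 ≈ -12273.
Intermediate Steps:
Y(g) = -4*g/3 (Y(g) = -g*4/3 = -4*g/3)
J(a, f) = 20/3 (J(a, f) = -4/3*(-5) = 20/3)
v = -12280
h(V, G) = 20/3
h(-20, -203) + v = 20/3 - 12280 = -36820/3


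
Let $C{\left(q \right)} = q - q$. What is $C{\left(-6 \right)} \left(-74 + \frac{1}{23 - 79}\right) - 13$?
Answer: $-13$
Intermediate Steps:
$C{\left(q \right)} = 0$
$C{\left(-6 \right)} \left(-74 + \frac{1}{23 - 79}\right) - 13 = 0 \left(-74 + \frac{1}{23 - 79}\right) - 13 = 0 \left(-74 + \frac{1}{-56}\right) - 13 = 0 \left(-74 - \frac{1}{56}\right) - 13 = 0 \left(- \frac{4145}{56}\right) - 13 = 0 - 13 = -13$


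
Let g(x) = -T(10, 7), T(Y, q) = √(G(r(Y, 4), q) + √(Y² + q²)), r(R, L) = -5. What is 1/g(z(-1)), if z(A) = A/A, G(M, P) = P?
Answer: -1/√(7 + √149) ≈ -0.22818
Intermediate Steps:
z(A) = 1
T(Y, q) = √(q + √(Y² + q²))
g(x) = -√(7 + √149) (g(x) = -√(7 + √(10² + 7²)) = -√(7 + √(100 + 49)) = -√(7 + √149))
1/g(z(-1)) = 1/(-√(7 + √149)) = -1/√(7 + √149)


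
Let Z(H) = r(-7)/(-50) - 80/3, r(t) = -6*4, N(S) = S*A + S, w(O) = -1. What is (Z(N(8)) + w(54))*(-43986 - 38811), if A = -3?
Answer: 56274361/25 ≈ 2.2510e+6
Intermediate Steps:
N(S) = -2*S (N(S) = S*(-3) + S = -3*S + S = -2*S)
r(t) = -24
Z(H) = -1964/75 (Z(H) = -24/(-50) - 80/3 = -24*(-1/50) - 80*⅓ = 12/25 - 80/3 = -1964/75)
(Z(N(8)) + w(54))*(-43986 - 38811) = (-1964/75 - 1)*(-43986 - 38811) = -2039/75*(-82797) = 56274361/25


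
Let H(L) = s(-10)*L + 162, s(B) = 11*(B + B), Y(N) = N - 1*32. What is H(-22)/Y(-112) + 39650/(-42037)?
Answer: -107989337/3026664 ≈ -35.679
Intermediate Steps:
Y(N) = -32 + N (Y(N) = N - 32 = -32 + N)
s(B) = 22*B (s(B) = 11*(2*B) = 22*B)
H(L) = 162 - 220*L (H(L) = (22*(-10))*L + 162 = -220*L + 162 = 162 - 220*L)
H(-22)/Y(-112) + 39650/(-42037) = (162 - 220*(-22))/(-32 - 112) + 39650/(-42037) = (162 + 4840)/(-144) + 39650*(-1/42037) = 5002*(-1/144) - 39650/42037 = -2501/72 - 39650/42037 = -107989337/3026664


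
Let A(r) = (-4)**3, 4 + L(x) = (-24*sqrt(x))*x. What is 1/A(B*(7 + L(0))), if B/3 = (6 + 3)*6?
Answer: -1/64 ≈ -0.015625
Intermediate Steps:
B = 162 (B = 3*((6 + 3)*6) = 3*(9*6) = 3*54 = 162)
L(x) = -4 - 24*x**(3/2) (L(x) = -4 + (-24*sqrt(x))*x = -4 - 24*x**(3/2))
A(r) = -64
1/A(B*(7 + L(0))) = 1/(-64) = -1/64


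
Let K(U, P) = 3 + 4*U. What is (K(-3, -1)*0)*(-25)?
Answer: 0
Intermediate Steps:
(K(-3, -1)*0)*(-25) = ((3 + 4*(-3))*0)*(-25) = ((3 - 12)*0)*(-25) = -9*0*(-25) = 0*(-25) = 0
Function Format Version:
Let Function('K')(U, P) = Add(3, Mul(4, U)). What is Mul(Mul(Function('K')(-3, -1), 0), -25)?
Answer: 0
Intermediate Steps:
Mul(Mul(Function('K')(-3, -1), 0), -25) = Mul(Mul(Add(3, Mul(4, -3)), 0), -25) = Mul(Mul(Add(3, -12), 0), -25) = Mul(Mul(-9, 0), -25) = Mul(0, -25) = 0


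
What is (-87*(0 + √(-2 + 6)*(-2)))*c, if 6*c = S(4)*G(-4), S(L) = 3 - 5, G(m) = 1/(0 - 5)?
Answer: 116/5 ≈ 23.200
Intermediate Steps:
G(m) = -⅕ (G(m) = 1/(-5) = -⅕)
S(L) = -2
c = 1/15 (c = (-2*(-⅕))/6 = (⅙)*(⅖) = 1/15 ≈ 0.066667)
(-87*(0 + √(-2 + 6)*(-2)))*c = -87*(0 + √(-2 + 6)*(-2))*(1/15) = -87*(0 + √4*(-2))*(1/15) = -87*(0 + 2*(-2))*(1/15) = -87*(0 - 4)*(1/15) = -87*(-4)*(1/15) = 348*(1/15) = 116/5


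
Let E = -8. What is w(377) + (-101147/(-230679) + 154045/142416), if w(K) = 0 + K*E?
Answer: -1222627649157/405584944 ≈ -3014.5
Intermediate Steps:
w(K) = -8*K (w(K) = 0 + K*(-8) = 0 - 8*K = -8*K)
w(377) + (-101147/(-230679) + 154045/142416) = -8*377 + (-101147/(-230679) + 154045/142416) = -3016 + (-101147*(-1/230679) + 154045*(1/142416)) = -3016 + (101147/230679 + 154045/142416) = -3016 + 616541947/405584944 = -1222627649157/405584944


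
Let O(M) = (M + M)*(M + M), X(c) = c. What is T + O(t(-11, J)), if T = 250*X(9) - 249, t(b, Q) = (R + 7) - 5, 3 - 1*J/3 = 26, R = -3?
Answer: 2005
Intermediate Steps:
J = -69 (J = 9 - 3*26 = 9 - 78 = -69)
t(b, Q) = -1 (t(b, Q) = (-3 + 7) - 5 = 4 - 5 = -1)
T = 2001 (T = 250*9 - 249 = 2250 - 249 = 2001)
O(M) = 4*M² (O(M) = (2*M)*(2*M) = 4*M²)
T + O(t(-11, J)) = 2001 + 4*(-1)² = 2001 + 4*1 = 2001 + 4 = 2005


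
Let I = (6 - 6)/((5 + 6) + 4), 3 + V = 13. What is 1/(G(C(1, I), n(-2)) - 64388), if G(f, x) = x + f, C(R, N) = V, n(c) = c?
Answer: -1/64380 ≈ -1.5533e-5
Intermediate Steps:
V = 10 (V = -3 + 13 = 10)
I = 0 (I = 0/(11 + 4) = 0/15 = 0*(1/15) = 0)
C(R, N) = 10
G(f, x) = f + x
1/(G(C(1, I), n(-2)) - 64388) = 1/((10 - 2) - 64388) = 1/(8 - 64388) = 1/(-64380) = -1/64380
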